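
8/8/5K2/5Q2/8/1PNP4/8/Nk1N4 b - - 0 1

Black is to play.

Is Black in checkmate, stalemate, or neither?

Black to move; black king on b1.
In check: yes, from the white knight on c3.
Legal moves for Black: Kc1, Kxa1.
Black is in check but has 2 legal moves → neither.

neither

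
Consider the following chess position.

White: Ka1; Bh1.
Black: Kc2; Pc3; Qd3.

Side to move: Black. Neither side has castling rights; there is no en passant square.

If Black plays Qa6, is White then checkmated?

yes

After Qa6: white king on a1; in check: yes, from the black queen on a6.
King squares — b1: attacked by Kc2; a2: attacked by Qa6; b2: attacked by Kc2.
White has no legal moves → checkmate.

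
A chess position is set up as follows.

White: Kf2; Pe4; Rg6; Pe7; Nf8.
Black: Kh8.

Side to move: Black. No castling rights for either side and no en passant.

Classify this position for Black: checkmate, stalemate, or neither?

Black to move; black king on h8.
In check: no.
King squares — g7: attacked by Rg6; h7: attacked by Nf8; g8: attacked by Rg6.
Legal moves for Black: none.
Not in check and no legal moves → stalemate.

stalemate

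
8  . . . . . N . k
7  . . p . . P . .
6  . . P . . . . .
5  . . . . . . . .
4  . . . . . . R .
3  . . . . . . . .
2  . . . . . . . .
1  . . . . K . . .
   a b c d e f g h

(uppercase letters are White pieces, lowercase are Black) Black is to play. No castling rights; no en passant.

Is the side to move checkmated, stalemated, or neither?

Black to move; black king on h8.
In check: no.
King squares — g7: attacked by Rg4; h7: attacked by Nf8; g8: attacked by Rg4.
Legal moves for Black: none.
Not in check and no legal moves → stalemate.

stalemate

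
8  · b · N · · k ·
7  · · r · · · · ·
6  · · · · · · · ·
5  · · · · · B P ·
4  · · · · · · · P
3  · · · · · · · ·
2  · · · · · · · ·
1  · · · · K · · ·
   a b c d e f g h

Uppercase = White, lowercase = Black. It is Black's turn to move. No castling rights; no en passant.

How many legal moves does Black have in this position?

18

Black to move; king on g8.
In check: no.
Legal moves: Kh8, Kf8, Kg7, Ba7, Rc8, Rh7, Rg7, Rf7, Re7+, Rd7, Rb7, Ra7, Rc6, Rc5, Rc4, Rc3, Rc2, Rc1+.
Count: 18.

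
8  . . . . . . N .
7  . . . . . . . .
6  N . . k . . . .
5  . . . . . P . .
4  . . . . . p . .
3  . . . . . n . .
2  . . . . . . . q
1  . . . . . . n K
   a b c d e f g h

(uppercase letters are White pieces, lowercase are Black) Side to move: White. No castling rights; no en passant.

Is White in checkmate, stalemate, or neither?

checkmate

White to move; white king on h1.
In check: yes, from the black queen on h2.
King squares — g1: attacked by Qh2; g2: attacked by Qh2; h2: attacked by Nf3.
Legal moves for White: none.
In check with no legal moves → checkmate.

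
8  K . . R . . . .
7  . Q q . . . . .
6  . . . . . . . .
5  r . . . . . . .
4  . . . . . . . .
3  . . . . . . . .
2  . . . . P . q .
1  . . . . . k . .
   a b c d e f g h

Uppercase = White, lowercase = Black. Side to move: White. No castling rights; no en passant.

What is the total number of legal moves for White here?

0

White to move; king on a8.
In check: yes, from the black rook on a5.
Legal moves: none.
Count: 0.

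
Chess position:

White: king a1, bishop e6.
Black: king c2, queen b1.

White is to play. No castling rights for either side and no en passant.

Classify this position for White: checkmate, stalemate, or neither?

checkmate

White to move; white king on a1.
In check: yes, from the black queen on b1.
King squares — b1: attacked by Kc2; a2: attacked by Qb1; b2: attacked by Qb1.
Legal moves for White: none.
In check with no legal moves → checkmate.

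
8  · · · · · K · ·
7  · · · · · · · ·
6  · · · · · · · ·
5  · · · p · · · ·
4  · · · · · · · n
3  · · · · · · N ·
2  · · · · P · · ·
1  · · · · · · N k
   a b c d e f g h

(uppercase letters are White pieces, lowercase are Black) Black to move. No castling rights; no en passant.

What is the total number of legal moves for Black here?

Black to move; king on h1.
In check: yes, from the white knight on g3.
Legal moves: Kh2, Kg2, Kxg1.
Count: 3.

3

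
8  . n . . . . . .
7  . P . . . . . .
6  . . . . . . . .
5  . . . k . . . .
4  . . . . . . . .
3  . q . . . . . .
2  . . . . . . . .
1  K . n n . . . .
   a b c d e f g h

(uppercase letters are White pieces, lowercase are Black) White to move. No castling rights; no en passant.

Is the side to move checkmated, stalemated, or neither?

stalemate

White to move; white king on a1.
In check: no.
King squares — b1: attacked by Qb3; a2: attacked by Nc1; b2: attacked by Nd1.
Legal moves for White: none.
Not in check and no legal moves → stalemate.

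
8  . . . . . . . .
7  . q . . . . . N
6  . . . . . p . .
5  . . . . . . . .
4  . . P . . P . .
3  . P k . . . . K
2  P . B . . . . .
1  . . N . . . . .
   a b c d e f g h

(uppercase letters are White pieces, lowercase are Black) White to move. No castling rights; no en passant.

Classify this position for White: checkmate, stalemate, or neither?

neither

White to move; white king on h3.
In check: no.
Legal moves for White include: Nf8, Nxf6, Ng5, Kh4, Kg4, Kg3, Kh2, Bg6, Bf5, Be4, Bd3, Bd1, Bb1, Nd3, Ne2+, f5, c5, b4, ... (list truncated; more exist).
White has legal moves and is not in check → neither.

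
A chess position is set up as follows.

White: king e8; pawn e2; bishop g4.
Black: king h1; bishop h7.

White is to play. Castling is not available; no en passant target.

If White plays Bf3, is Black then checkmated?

no

After Bf3: black king on h1; in check: yes, from the white bishop on f3.
Black has 2 legal replies: Kh2, Kg1.
In check but a legal move exists → not checkmate.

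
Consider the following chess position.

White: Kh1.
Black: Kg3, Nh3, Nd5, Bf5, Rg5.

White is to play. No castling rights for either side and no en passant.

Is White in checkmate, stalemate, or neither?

stalemate

White to move; white king on h1.
In check: no.
King squares — g1: attacked by Nh3; g2: attacked by Kg3; h2: attacked by Kg3.
Legal moves for White: none.
Not in check and no legal moves → stalemate.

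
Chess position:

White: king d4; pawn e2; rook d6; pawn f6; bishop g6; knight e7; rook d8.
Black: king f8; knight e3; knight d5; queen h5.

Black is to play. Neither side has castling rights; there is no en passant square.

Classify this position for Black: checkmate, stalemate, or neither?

checkmate

Black to move; black king on f8.
In check: yes, from the white rook on d8.
King squares — e7: attacked by Pf6; f7: attacked by Bg6; g7: attacked by Pf6; e8: attacked by Bg6; g8: attacked by Ne7.
Legal moves for Black: none.
In check with no legal moves → checkmate.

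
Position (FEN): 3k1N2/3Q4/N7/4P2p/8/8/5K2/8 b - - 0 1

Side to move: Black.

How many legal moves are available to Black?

Black to move; king on d8.
In check: yes, from the white queen on d7.
Legal moves: none.
Count: 0.

0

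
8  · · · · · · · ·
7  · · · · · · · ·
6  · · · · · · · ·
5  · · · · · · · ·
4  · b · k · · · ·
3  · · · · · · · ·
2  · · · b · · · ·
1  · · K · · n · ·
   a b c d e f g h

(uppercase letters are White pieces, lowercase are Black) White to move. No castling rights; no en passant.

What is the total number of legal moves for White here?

White to move; king on c1.
In check: yes, from the black bishop on d2.
Legal moves: Kc2, Kb2, Kd1, Kb1.
Count: 4.

4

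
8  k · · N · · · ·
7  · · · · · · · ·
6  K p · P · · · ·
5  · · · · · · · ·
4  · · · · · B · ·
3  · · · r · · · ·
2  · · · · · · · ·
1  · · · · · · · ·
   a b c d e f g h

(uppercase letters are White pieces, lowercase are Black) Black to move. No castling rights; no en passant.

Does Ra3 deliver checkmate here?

After Ra3: white king on a6; in check: yes, from the black rook on a3.
White has 2 legal replies: Kxb6, Kb5.
In check but a legal move exists → not checkmate.

no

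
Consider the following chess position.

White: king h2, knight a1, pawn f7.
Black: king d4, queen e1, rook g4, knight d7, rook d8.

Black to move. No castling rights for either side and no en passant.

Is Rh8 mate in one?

After Rh8: white king on h2; in check: yes, from the black rook on h8.
King squares — g1: attacked by Qe1; h1: attacked by Qe1; g2: attacked by Rg4; g3: attacked by Qe1; h3: attacked by Rh8.
White has no legal moves → checkmate.

yes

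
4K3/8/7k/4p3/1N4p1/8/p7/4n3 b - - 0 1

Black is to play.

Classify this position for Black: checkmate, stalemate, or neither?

Black to move; black king on h6.
In check: no.
Legal moves for Black: Kh7, Kg7, Kg6, Kh5, Kg5, Nf3, Nd3, Ng2, Nc2, e4, g3, a1=Q, a1=R, a1=B, a1=N.
Black has 15 legal moves and is not in check → neither.

neither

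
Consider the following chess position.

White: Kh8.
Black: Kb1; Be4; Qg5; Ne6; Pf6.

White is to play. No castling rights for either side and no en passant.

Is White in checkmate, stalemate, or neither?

White to move; white king on h8.
In check: no.
King squares — g7: attacked by Qg5; h7: attacked by Be4; g8: attacked by Qg5.
Legal moves for White: none.
Not in check and no legal moves → stalemate.

stalemate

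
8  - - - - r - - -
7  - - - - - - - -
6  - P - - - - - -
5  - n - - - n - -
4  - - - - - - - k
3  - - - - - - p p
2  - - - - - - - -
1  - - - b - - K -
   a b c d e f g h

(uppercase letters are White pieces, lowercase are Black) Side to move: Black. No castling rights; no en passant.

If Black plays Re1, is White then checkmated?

After Re1: white king on g1; in check: yes, from the black rook on e1.
King squares — f1: attacked by Re1; h1: attacked by Re1; f2: attacked by Pg3; g2: attacked by Ph3; h2: attacked by Pg3.
White has no legal moves → checkmate.

yes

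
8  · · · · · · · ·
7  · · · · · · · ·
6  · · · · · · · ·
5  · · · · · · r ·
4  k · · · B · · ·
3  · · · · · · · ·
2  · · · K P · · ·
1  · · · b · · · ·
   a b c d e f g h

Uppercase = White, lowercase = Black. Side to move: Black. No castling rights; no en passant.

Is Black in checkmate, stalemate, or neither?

Black to move; black king on a4.
In check: no.
Legal moves for Black include: Rg8, Rg7, Rg6, Rh5, Rf5, Re5, Rd5+, Rc5, Rb5, Ra5, Rg4, Rg3, Rg2, Rg1, Kb5, Ka5, Kb4, Kb3, ... (list truncated; more exist).
Black has legal moves and is not in check → neither.

neither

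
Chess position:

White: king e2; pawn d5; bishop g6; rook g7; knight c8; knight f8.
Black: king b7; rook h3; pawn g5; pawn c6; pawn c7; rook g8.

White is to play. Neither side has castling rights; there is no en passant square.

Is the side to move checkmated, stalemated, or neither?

neither

White to move; white king on e2.
In check: no.
Legal moves for White include: Nh7, Nd7, Ne6, Ne7, Na7, Nd6+, Nb6, Rxg8, Rh7, Rf7, Re7, Rd7, Rxc7+, Be8, Bh7, Bf7, Bh5, Bf5, ... (list truncated; more exist).
White has legal moves and is not in check → neither.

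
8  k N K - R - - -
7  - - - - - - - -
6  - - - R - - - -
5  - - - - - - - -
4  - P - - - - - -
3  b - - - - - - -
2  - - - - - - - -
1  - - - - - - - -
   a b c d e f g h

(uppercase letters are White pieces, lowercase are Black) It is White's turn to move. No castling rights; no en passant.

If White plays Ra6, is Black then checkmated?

After Ra6: black king on a8; in check: yes, from the white rook on a6.
King squares — a7: attacked by Ra6; b7: attacked by Kc8; b8: attacked by Kc8.
Black has no legal moves → checkmate.

yes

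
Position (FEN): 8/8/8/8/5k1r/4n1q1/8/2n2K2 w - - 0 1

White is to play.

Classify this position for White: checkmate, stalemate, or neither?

checkmate

White to move; white king on f1.
In check: yes, from the black knight on e3.
King squares — e1: attacked by Qg3; g1: attacked by Qg3; e2: attacked by Nc1; f2: attacked by Qg3; g2: attacked by Ne3.
Legal moves for White: none.
In check with no legal moves → checkmate.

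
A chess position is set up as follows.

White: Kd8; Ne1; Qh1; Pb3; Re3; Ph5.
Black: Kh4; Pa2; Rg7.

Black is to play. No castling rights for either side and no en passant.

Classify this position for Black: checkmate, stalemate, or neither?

Black to move; black king on h4.
In check: yes, from the white queen on h1.
King squares — g3: attacked by Re3; h3: attacked by Qh1; g4: available; g5: available; h5: attacked by Qh1.
Legal moves for Black: Kg5, Kg4.
Black is in check but has 2 legal moves → neither.

neither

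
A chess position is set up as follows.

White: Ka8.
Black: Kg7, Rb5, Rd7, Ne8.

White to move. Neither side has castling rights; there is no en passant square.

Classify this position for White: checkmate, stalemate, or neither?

White to move; white king on a8.
In check: no.
King squares — a7: attacked by Rd7; b7: attacked by Rb5; b8: attacked by Rb5.
Legal moves for White: none.
Not in check and no legal moves → stalemate.

stalemate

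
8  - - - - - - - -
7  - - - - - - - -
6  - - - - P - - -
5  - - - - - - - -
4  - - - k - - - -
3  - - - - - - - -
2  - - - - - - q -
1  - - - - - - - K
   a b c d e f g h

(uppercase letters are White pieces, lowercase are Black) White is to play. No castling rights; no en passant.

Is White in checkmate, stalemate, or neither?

neither

White to move; white king on h1.
In check: yes, from the black queen on g2.
Legal moves for White: Kxg2.
White is in check but has 1 legal move → neither.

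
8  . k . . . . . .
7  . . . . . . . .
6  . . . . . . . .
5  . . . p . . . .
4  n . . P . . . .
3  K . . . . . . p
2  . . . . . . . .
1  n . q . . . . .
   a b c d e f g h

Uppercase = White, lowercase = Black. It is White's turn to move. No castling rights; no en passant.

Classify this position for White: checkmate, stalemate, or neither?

neither

White to move; white king on a3.
In check: yes, from the black queen on c1.
King squares — a2: available; b2: attacked by Qc1; b3: attacked by Na1; a4: available; b4: available.
Legal moves for White: Kb4, Kxa4, Ka2.
White is in check but has 3 legal moves → neither.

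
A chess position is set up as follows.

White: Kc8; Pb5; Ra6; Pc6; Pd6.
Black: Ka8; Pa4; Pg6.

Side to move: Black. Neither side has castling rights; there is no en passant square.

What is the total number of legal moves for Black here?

0

Black to move; king on a8.
In check: yes, from the white rook on a6.
Legal moves: none.
Count: 0.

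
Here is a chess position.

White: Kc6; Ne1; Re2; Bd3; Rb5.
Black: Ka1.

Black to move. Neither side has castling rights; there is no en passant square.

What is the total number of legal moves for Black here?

0

Black to move; king on a1.
In check: no.
Legal moves: none.
Count: 0.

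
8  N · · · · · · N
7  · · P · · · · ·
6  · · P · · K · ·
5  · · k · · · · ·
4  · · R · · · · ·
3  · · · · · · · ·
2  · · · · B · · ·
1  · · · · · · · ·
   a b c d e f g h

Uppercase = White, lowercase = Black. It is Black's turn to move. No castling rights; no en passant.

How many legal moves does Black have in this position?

Black to move; king on c5.
In check: yes, from the white rook on c4.
Legal moves: Kd6, Kd5, Kb5.
Count: 3.

3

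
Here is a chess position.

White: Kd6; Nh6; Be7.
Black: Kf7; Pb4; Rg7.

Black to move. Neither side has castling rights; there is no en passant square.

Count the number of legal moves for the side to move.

Black to move; king on f7.
In check: yes, from the white knight on h6.
Legal moves: Ke8, Kg6.
Count: 2.

2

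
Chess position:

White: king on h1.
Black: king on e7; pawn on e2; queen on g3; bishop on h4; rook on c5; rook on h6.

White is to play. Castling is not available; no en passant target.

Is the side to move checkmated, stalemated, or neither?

White to move; white king on h1.
In check: no.
King squares — g1: attacked by Qg3; g2: attacked by Qg3; h2: attacked by Qg3.
Legal moves for White: none.
Not in check and no legal moves → stalemate.

stalemate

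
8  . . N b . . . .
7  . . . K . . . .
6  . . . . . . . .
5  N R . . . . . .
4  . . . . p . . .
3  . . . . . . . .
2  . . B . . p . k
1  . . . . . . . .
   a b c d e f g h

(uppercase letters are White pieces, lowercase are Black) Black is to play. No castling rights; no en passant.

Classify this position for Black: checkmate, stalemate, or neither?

neither

Black to move; black king on h2.
In check: no.
Legal moves for Black: Be7, Bc7, Bf6, Bb6, Bg5, Bxa5, Bh4, Kh3, Kg3, Kg2, Kh1, Kg1, e3, f1=Q, f1=R, f1=B, f1=N.
Black has 17 legal moves and is not in check → neither.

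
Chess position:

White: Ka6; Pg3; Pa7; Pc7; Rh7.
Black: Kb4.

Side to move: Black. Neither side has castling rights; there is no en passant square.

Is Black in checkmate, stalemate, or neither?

Black to move; black king on b4.
In check: no.
Legal moves for Black: Kc5, Kc4, Ka4, Kc3, Kb3, Ka3.
Black has 6 legal moves and is not in check → neither.

neither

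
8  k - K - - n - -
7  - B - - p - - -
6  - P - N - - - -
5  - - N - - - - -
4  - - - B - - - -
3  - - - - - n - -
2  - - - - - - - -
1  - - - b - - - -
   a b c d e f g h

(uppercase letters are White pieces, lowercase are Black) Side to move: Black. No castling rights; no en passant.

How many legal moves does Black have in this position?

Black to move; king on a8.
In check: yes, from the white bishop on b7.
Legal moves: none.
Count: 0.

0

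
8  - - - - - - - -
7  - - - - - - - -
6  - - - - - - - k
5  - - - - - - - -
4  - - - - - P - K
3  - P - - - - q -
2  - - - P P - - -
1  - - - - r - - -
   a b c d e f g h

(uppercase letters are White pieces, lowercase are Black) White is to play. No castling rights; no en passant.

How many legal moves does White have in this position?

White to move; king on h4.
In check: yes, from the black queen on g3.
Legal moves: Kxg3.
Count: 1.

1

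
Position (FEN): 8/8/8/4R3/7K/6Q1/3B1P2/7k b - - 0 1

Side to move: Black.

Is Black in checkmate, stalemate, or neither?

stalemate

Black to move; black king on h1.
In check: no.
King squares — g1: attacked by Qg3; g2: attacked by Qg3; h2: attacked by Qg3.
Legal moves for Black: none.
Not in check and no legal moves → stalemate.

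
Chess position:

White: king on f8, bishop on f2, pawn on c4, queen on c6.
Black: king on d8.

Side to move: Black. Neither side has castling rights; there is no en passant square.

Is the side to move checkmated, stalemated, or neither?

stalemate

Black to move; black king on d8.
In check: no.
King squares — c7: attacked by Qc6; d7: attacked by Qc6; e7: attacked by Kf8; c8: attacked by Qc6; e8: attacked by Qc6.
Legal moves for Black: none.
Not in check and no legal moves → stalemate.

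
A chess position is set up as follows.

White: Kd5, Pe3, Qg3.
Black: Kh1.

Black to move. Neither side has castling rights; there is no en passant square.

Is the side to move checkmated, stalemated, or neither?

Black to move; black king on h1.
In check: no.
King squares — g1: attacked by Qg3; g2: attacked by Qg3; h2: attacked by Qg3.
Legal moves for Black: none.
Not in check and no legal moves → stalemate.

stalemate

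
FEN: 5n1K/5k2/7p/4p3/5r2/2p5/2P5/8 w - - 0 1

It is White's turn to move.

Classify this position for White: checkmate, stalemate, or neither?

stalemate

White to move; white king on h8.
In check: no.
King squares — g7: attacked by Kf7; h7: attacked by Nf8; g8: attacked by Kf7.
Legal moves for White: none.
Not in check and no legal moves → stalemate.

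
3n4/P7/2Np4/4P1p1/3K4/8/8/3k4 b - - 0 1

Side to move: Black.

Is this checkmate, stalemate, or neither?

Black to move; black king on d1.
In check: no.
Legal moves for Black: Nf7, Nb7, Ne6+, Nxc6+, Ke2, Kd2, Kc2, Ke1, Kc1, dxe5+, d5, g4.
Black has 12 legal moves and is not in check → neither.

neither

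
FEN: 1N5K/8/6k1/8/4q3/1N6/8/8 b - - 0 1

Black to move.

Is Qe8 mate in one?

After Qe8: white king on h8; in check: yes, from the black queen on e8.
King squares — g7: attacked by Kg6; h7: attacked by Kg6; g8: attacked by Qe8.
White has no legal moves → checkmate.

yes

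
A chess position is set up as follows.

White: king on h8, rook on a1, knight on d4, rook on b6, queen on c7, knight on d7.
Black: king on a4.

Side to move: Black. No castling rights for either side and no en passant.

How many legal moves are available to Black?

0

Black to move; king on a4.
In check: yes, from the white rook on a1.
Legal moves: none.
Count: 0.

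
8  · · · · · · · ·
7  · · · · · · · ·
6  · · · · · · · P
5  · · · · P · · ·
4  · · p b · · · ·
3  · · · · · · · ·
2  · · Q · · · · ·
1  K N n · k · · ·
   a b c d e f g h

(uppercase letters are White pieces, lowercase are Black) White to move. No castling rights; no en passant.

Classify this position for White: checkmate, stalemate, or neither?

White to move; white king on a1.
In check: yes, from the black bishop on d4.
Legal moves for White: Qc3+, Qb2, Nc3.
White is in check but has 3 legal moves → neither.

neither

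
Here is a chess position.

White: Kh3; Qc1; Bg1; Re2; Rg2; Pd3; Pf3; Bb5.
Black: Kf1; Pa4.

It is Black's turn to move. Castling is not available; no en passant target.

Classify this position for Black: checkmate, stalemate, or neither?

Black to move; black king on f1.
In check: yes, from the white queen on c1.
King squares — e1: attacked by Qc1; g1: attacked by Qc1; e2: attacked by Rg2; f2: attacked by Bg1; g2: attacked by Re2.
Legal moves for Black: none.
In check with no legal moves → checkmate.

checkmate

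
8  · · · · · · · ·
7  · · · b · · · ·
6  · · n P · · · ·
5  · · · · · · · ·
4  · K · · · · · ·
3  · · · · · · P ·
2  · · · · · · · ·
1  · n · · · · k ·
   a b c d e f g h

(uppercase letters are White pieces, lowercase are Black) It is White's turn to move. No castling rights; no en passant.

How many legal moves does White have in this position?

White to move; king on b4.
In check: yes, from the black knight on c6.
Legal moves: Kc5, Kb5, Kc4, Ka4, Kb3.
Count: 5.

5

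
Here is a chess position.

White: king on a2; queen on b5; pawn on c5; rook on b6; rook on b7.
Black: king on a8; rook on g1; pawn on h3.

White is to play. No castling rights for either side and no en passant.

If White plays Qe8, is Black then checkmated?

yes

After Qe8: black king on a8; in check: yes, from the white queen on e8.
King squares — a7: attacked by Rb7; b7: attacked by Rb6; b8: attacked by Rb7.
Black has no legal moves → checkmate.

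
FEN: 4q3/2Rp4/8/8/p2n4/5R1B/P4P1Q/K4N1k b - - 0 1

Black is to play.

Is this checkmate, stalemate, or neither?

checkmate

Black to move; black king on h1.
In check: yes, from the white queen on h2.
King squares — g1: attacked by Qh2; g2: attacked by Qh2; h2: attacked by Nf1.
Legal moves for Black: none.
In check with no legal moves → checkmate.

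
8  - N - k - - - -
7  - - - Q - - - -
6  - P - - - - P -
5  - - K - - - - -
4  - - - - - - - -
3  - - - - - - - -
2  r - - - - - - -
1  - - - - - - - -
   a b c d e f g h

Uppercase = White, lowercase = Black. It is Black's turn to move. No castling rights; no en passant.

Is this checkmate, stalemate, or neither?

Black to move; black king on d8.
In check: yes, from the white queen on d7.
King squares — c7: attacked by Pb6; d7: attacked by Nb8; e7: attacked by Qd7; c8: attacked by Qd7; e8: attacked by Qd7.
Legal moves for Black: none.
In check with no legal moves → checkmate.

checkmate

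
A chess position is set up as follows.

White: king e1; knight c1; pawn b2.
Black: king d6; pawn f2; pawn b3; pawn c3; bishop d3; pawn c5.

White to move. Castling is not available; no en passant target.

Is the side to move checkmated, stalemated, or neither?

White to move; white king on e1.
In check: yes, from the black pawn on f2.
King squares — d1: available; f1: attacked by Bd3; d2: attacked by Pc3; e2: attacked by Bd3; f2: available.
Legal moves for White: Kxf2, Kd1.
White is in check but has 2 legal moves → neither.

neither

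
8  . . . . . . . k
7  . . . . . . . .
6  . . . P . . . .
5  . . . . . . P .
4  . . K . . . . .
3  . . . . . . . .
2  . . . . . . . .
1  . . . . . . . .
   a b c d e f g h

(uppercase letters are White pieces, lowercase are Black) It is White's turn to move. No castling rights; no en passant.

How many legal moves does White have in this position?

10

White to move; king on c4.
In check: no.
Legal moves: Kd5, Kc5, Kb5, Kd4, Kb4, Kd3, Kc3, Kb3, d7, g6.
Count: 10.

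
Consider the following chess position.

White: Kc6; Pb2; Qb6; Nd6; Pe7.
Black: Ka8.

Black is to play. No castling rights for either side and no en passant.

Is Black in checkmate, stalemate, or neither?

Black to move; black king on a8.
In check: no.
King squares — a7: attacked by Qb6; b7: attacked by Qb6; b8: attacked by Qb6.
Legal moves for Black: none.
Not in check and no legal moves → stalemate.

stalemate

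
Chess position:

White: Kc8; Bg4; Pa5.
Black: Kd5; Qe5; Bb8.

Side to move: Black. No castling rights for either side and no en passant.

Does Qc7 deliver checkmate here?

After Qc7: white king on c8; in check: yes, from the black queen on c7.
King squares — b7: attacked by Qc7; c7: attacked by Bb8; d7: attacked by Qc7; b8: attacked by Qc7; d8: attacked by Qc7.
White has no legal moves → checkmate.

yes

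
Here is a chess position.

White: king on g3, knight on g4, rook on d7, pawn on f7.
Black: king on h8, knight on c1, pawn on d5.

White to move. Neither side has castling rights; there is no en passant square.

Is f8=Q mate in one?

After f8=Q: black king on h8; in check: yes, from the white queen on f8.
King squares — g7: attacked by Rd7; h7: attacked by Rd7; g8: attacked by Qf8.
Black has no legal moves → checkmate.

yes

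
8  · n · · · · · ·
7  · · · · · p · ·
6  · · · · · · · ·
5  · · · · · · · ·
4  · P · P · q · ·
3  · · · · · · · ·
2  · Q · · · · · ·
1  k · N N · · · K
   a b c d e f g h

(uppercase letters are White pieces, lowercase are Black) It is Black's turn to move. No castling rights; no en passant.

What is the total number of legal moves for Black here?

Black to move; king on a1.
In check: yes, from the white queen on b2.
Legal moves: none.
Count: 0.

0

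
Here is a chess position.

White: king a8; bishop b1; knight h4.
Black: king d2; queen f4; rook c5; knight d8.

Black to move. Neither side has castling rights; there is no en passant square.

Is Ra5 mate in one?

After Ra5: white king on a8; in check: yes, from the black rook on a5.
King squares — a7: attacked by Ra5; b7: attacked by Nd8; b8: attacked by Qf4.
White has no legal moves → checkmate.

yes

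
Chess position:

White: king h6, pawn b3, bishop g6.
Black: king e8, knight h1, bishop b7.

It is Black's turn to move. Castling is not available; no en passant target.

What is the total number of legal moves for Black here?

4

Black to move; king on e8.
In check: yes, from the white bishop on g6.
Legal moves: Kf8, Kd8, Ke7, Kd7.
Count: 4.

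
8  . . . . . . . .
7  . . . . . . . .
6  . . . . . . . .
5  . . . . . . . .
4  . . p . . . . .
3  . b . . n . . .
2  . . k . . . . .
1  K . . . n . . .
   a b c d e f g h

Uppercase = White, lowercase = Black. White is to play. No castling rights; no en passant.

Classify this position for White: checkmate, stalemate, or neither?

White to move; white king on a1.
In check: no.
King squares — b1: attacked by Kc2; a2: attacked by Bb3; b2: attacked by Kc2.
Legal moves for White: none.
Not in check and no legal moves → stalemate.

stalemate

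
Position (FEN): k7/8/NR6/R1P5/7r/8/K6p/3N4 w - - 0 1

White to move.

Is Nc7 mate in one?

yes

After Nc7: black king on a8; in check: yes, from the white rook on a5 and the white knight on c7.
King squares — a7: attacked by Ra5; b7: attacked by Rb6; b8: attacked by Rb6.
Black has no legal moves → checkmate.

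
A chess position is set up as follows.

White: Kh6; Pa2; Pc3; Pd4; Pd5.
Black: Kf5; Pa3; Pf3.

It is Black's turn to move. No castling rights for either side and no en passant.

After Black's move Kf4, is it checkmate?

After Kf4: white king on h6; in check: no.
White is not in check, so this cannot be checkmate.

no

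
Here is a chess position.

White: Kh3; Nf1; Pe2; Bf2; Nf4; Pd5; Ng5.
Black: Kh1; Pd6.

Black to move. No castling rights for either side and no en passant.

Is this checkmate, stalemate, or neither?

Black to move; black king on h1.
In check: no.
King squares — g1: attacked by Bf2; g2: attacked by Kh3; h2: attacked by Nf1.
Legal moves for Black: none.
Not in check and no legal moves → stalemate.

stalemate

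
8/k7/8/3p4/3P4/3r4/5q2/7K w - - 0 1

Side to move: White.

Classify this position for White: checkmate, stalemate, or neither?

stalemate

White to move; white king on h1.
In check: no.
King squares — g1: attacked by Qf2; g2: attacked by Qf2; h2: attacked by Qf2.
Legal moves for White: none.
Not in check and no legal moves → stalemate.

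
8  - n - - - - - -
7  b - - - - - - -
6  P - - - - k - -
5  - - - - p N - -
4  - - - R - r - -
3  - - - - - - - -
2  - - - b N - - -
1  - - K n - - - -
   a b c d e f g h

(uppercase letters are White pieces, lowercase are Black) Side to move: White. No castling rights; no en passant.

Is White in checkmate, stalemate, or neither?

White to move; white king on c1.
In check: yes, from the black bishop on d2.
Legal moves for White: Kxd2, Kc2, Kxd1, Kb1, Rxd2.
White is in check but has 5 legal moves → neither.

neither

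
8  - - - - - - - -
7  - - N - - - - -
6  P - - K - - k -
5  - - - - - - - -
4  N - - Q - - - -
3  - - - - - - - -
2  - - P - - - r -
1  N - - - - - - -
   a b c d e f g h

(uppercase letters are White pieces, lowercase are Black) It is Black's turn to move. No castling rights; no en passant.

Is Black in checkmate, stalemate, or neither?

neither

Black to move; black king on g6.
In check: no.
Legal moves for Black: Kh7, Kf7, Kh6, Kh5, Kg5, Kf5, Rg5, Rg4, Rg3, Rh2, Rf2, Re2, Rd2, Rxc2, Rg1.
Black has 15 legal moves and is not in check → neither.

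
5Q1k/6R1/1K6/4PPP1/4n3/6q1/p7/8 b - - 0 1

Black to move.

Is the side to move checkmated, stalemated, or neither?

checkmate

Black to move; black king on h8.
In check: yes, from the white queen on f8.
King squares — g7: attacked by Qf8; h7: attacked by Rg7; g8: attacked by Rg7.
Legal moves for Black: none.
In check with no legal moves → checkmate.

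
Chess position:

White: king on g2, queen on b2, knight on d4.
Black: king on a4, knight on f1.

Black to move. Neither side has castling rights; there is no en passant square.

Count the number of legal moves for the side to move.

5

Black to move; king on a4.
In check: no.
Legal moves: Ka5, Ng3, Ne3+, Nh2, Nd2.
Count: 5.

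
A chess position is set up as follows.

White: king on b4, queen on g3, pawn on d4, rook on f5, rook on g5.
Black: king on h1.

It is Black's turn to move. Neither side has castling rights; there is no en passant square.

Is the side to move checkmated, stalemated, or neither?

Black to move; black king on h1.
In check: no.
King squares — g1: attacked by Qg3; g2: attacked by Qg3; h2: attacked by Qg3.
Legal moves for Black: none.
Not in check and no legal moves → stalemate.

stalemate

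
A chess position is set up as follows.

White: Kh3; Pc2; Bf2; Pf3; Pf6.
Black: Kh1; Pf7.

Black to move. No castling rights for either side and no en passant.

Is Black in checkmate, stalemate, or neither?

Black to move; black king on h1.
In check: no.
King squares — g1: attacked by Bf2; g2: attacked by Kh3; h2: attacked by Kh3.
Legal moves for Black: none.
Not in check and no legal moves → stalemate.

stalemate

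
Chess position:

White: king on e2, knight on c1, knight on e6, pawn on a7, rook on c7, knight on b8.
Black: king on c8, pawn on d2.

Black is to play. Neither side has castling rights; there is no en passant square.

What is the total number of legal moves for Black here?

Black to move; king on c8.
In check: yes, from the white rook on c7.
Legal moves: none.
Count: 0.

0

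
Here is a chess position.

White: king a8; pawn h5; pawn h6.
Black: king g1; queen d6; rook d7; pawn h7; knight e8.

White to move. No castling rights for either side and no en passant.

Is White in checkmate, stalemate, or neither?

White to move; white king on a8.
In check: no.
King squares — a7: attacked by Rd7; b7: attacked by Rd7; b8: attacked by Qd6.
Legal moves for White: none.
Not in check and no legal moves → stalemate.

stalemate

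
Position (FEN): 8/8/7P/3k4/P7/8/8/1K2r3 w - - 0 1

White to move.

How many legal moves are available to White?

3

White to move; king on b1.
In check: yes, from the black rook on e1.
Legal moves: Kc2, Kb2, Ka2.
Count: 3.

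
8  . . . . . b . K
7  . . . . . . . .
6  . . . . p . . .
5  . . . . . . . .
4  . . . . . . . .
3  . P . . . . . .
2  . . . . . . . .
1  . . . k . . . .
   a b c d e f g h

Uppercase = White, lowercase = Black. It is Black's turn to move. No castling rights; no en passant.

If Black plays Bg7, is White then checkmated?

After Bg7: white king on h8; in check: yes, from the black bishop on g7.
White has 3 legal replies: Kg8, Kh7, Kxg7.
In check but a legal move exists → not checkmate.

no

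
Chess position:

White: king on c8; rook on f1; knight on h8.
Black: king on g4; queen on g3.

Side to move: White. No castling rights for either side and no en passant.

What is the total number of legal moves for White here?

19

White to move; king on c8.
In check: no.
Legal moves: Nf7, Ng6, Kd8, Kd7, Kb7, Rf8, Rf7, Rf6, Rf5, Rf4+, Rf3, Rf2, Rh1, Rg1, Re1, Rd1, Rc1, Rb1, Ra1.
Count: 19.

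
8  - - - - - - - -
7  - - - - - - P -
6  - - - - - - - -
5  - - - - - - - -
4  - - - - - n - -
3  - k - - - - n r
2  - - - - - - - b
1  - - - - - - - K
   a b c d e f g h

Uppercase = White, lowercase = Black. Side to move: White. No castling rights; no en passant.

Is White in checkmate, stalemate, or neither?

White to move; white king on h1.
In check: yes, from the black knight on g3.
King squares — g1: attacked by Bh2; g2: attacked by Nf4; h2: attacked by Rh3.
Legal moves for White: none.
In check with no legal moves → checkmate.

checkmate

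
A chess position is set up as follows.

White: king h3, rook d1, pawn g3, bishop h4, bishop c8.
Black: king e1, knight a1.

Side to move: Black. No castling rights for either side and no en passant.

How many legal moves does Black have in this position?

Black to move; king on e1.
In check: yes, from the white rook on d1.
Legal moves: Kf2, Ke2, Kxd1.
Count: 3.

3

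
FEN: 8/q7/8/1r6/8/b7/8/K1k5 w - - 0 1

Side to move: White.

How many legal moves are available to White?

1

White to move; king on a1.
In check: no.
Legal moves: Ka2.
Count: 1.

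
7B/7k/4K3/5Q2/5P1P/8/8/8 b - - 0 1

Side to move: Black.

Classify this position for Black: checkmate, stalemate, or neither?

Black to move; black king on h7.
In check: yes, from the white queen on f5.
Legal moves for Black: Kxh8, Kg8, Kh6.
Black is in check but has 3 legal moves → neither.

neither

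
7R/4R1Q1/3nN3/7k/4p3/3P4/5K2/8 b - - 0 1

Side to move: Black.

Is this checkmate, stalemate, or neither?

Black to move; black king on h5.
In check: yes, from the white rook on h8.
King squares — g4: attacked by Qg7; h4: attacked by Rh8; g5: attacked by Ne6; g6: attacked by Qg7; h6: attacked by Qg7.
Legal moves for Black: none.
In check with no legal moves → checkmate.

checkmate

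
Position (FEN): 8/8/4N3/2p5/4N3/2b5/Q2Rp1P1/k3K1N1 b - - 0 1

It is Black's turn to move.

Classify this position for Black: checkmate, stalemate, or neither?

checkmate

Black to move; black king on a1.
In check: yes, from the white queen on a2.
King squares — b1: attacked by Qa2; a2: attacked by Rd2; b2: attacked by Qa2.
Legal moves for Black: none.
In check with no legal moves → checkmate.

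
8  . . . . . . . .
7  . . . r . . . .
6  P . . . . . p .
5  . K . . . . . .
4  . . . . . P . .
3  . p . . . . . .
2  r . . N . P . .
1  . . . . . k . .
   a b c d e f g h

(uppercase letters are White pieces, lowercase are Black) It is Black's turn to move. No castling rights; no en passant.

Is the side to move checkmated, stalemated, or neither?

Black to move; black king on f1.
In check: yes, from the white knight on d2.
King squares — e1: available; g1: available; e2: available; f2: available; g2: available.
Legal moves for Black: Kg2, Kxf2, Ke2, Kg1, Ke1, Rdxd2, Raxd2.
Black is in check but has 7 legal moves → neither.

neither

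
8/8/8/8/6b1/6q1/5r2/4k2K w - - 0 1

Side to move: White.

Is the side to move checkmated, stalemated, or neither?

White to move; white king on h1.
In check: no.
King squares — g1: attacked by Qg3; g2: attacked by Rf2; h2: attacked by Rf2.
Legal moves for White: none.
Not in check and no legal moves → stalemate.

stalemate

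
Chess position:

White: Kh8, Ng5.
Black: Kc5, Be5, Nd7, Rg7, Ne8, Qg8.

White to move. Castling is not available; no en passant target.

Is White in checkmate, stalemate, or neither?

White to move; white king on h8.
In check: yes, from the black queen on g8.
King squares — g7: attacked by Be5; h7: attacked by Rg7; g8: attacked by Rg7.
Legal moves for White: none.
In check with no legal moves → checkmate.

checkmate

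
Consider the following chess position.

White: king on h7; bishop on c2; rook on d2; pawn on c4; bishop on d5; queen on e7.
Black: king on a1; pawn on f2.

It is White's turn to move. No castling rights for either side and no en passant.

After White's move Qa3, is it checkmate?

After Qa3: black king on a1; in check: yes, from the white queen on a3.
King squares — b1: attacked by Bc2; a2: attacked by Qa3; b2: attacked by Qa3.
Black has no legal moves → checkmate.

yes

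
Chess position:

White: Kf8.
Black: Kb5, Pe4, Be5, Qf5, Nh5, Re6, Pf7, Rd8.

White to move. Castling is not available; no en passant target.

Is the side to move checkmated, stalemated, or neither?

White to move; white king on f8.
In check: yes, from the black rook on d8.
King squares — e7: attacked by Re6; f7: attacked by Qf5; g7: attacked by Be5; e8: attacked by Re6; g8: attacked by Rd8.
Legal moves for White: none.
In check with no legal moves → checkmate.

checkmate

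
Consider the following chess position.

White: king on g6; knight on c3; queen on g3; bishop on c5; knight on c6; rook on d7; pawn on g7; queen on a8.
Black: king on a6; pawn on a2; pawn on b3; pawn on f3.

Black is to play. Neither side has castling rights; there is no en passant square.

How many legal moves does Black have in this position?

Black to move; king on a6.
In check: yes, from the white queen on a8.
Legal moves: none.
Count: 0.

0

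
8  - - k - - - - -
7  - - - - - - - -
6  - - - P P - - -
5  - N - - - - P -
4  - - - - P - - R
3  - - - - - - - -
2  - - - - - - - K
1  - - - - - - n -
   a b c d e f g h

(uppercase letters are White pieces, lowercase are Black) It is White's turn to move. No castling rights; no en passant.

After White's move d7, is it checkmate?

After d7: black king on c8; in check: yes, from the white pawn on d7.
Black has 3 legal replies: Kd8, Kb8, Kb7.
In check but a legal move exists → not checkmate.

no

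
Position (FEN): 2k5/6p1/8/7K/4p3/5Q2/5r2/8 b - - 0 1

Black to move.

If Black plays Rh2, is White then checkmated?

no

After Rh2: white king on h5; in check: yes, from the black rook on h2.
White has 4 legal replies: Kg6, Kg5, Kg4, Qh3+.
In check but a legal move exists → not checkmate.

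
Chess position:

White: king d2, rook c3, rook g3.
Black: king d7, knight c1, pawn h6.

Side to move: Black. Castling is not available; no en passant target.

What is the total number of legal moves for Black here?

10

Black to move; king on d7.
In check: no.
Legal moves: Ke8, Kd8, Ke7, Ke6, Kd6, Nd3, Nb3+, Ne2, Na2, h5.
Count: 10.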